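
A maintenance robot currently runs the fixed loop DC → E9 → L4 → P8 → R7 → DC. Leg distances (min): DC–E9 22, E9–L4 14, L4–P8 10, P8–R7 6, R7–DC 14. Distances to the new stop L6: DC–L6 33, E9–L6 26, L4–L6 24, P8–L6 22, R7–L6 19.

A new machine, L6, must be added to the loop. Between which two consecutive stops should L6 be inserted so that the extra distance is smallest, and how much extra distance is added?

Insertion cost between consecutive stops i–j is d(i,L6) + d(L6,j) − d(i,j):
  between DC and E9: 33 + 26 − 22 = 37
  between E9 and L4: 26 + 24 − 14 = 36
  between L4 and P8: 24 + 22 − 10 = 36
  between P8 and R7: 22 + 19 − 6 = 35
  between R7 and DC: 19 + 33 − 14 = 38
Cheapest insertion is between P8 and R7, adding 35.
New total = 66 + 35 = 101.

+35 min — insert L6 between P8 and R7.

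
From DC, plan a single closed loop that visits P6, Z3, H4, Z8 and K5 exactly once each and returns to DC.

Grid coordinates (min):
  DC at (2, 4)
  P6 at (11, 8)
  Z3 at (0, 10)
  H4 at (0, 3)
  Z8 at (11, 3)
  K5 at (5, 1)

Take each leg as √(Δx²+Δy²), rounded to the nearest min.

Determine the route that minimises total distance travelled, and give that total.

Shortest round trip = 35 min.

There are 60 distinct closed tours to check (reversals are equivalent).
DC → P6 → Z3 → H4 → Z8 → K5 → DC: 10+11+7+11+6+4 = 49
DC → P6 → Z3 → H4 → K5 → Z8 → DC: 10+11+7+5+6+9 = 48
DC → P6 → Z3 → Z8 → H4 → K5 → DC: 10+11+13+11+5+4 = 54
DC → P6 → Z3 → Z8 → K5 → H4 → DC: 10+11+13+6+5+2 = 47
DC → P6 → Z3 → K5 → H4 → Z8 → DC: 10+11+10+5+11+9 = 56
DC → P6 → Z3 → K5 → Z8 → H4 → DC: 10+11+10+6+11+2 = 50
DC → P6 → H4 → Z3 → Z8 → K5 → DC: 10+12+7+13+6+4 = 52
DC → P6 → H4 → Z3 → K5 → Z8 → DC: 10+12+7+10+6+9 = 54
DC → P6 → H4 → Z8 → Z3 → K5 → DC: 10+12+11+13+10+4 = 60
DC → P6 → H4 → Z8 → K5 → Z3 → DC: 10+12+11+6+10+6 = 55
DC → P6 → H4 → K5 → Z3 → Z8 → DC: 10+12+5+10+13+9 = 59
DC → P6 → H4 → K5 → Z8 → Z3 → DC: 10+12+5+6+13+6 = 52
DC → P6 → Z8 → Z3 → H4 → K5 → DC: 10+5+13+7+5+4 = 44
DC → P6 → Z8 → Z3 → K5 → H4 → DC: 10+5+13+10+5+2 = 45
… (46 more)
DC → Z3 → P6 → Z8 → K5 → H4 → DC: 6+11+5+6+5+2 = 35  ← best
The minimum is 35.
One optimal route: DC → Z3 → P6 → Z8 → K5 → H4 → DC (or its reverse).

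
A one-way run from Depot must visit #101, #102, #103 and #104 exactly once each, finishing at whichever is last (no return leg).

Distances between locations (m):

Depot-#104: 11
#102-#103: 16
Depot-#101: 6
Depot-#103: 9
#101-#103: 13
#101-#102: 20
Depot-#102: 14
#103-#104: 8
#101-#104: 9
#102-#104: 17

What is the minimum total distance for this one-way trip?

Minimum one-way distance = 39 m.

There are 4! = 24 possible orderings.
Depot - #101 - #102 - #103 - #104: 6+20+16+8 = 50
Depot - #101 - #102 - #104 - #103: 6+20+17+8 = 51
Depot - #101 - #103 - #102 - #104: 6+13+16+17 = 52
Depot - #101 - #103 - #104 - #102: 6+13+8+17 = 44
Depot - #101 - #104 - #102 - #103: 6+9+17+16 = 48
Depot - #101 - #104 - #103 - #102: 6+9+8+16 = 39
Depot - #102 - #101 - #103 - #104: 14+20+13+8 = 55
Depot - #102 - #101 - #104 - #103: 14+20+9+8 = 51
Depot - #102 - #103 - #101 - #104: 14+16+13+9 = 52
Depot - #102 - #103 - #104 - #101: 14+16+8+9 = 47
Depot - #102 - #104 - #101 - #103: 14+17+9+13 = 53
Depot - #102 - #104 - #103 - #101: 14+17+8+13 = 52
Depot - #103 - #101 - #102 - #104: 9+13+20+17 = 59
Depot - #103 - #101 - #104 - #102: 9+13+9+17 = 48
… (10 more)
The minimum is 39.
One shortest path: Depot → #101 → #104 → #103 → #102.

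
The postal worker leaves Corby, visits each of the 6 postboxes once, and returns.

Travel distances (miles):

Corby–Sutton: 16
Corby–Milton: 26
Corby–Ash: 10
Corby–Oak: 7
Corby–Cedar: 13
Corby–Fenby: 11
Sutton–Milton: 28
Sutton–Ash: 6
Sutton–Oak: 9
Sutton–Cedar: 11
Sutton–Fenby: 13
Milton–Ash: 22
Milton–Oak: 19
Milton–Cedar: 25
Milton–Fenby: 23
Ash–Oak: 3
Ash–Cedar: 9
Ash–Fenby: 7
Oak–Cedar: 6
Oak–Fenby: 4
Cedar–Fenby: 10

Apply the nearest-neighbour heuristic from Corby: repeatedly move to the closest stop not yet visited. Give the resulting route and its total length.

At Corby the remaining stops are Oak 7, Ash 10, Fenby 11, Cedar 13, Sutton 16, Milton 26; go to Oak.
At Oak the remaining stops are Ash 3, Fenby 4, Cedar 6, Sutton 9, Milton 19; go to Ash.
At Ash the remaining stops are Sutton 6, Fenby 7, Cedar 9, Milton 22; go to Sutton.
At Sutton the remaining stops are Cedar 11, Fenby 13, Milton 28; go to Cedar.
At Cedar the remaining stops are Fenby 10, Milton 25; go to Fenby.
At Fenby the remaining stops are Milton 23; go to Milton.
Return Milton→Corby: 26.
Total = 7 + 3 + 6 + 11 + 10 + 23 + 26 = 86.

Total distance 86 miles via the nearest-neighbour route Corby → Oak → Ash → Sutton → Cedar → Fenby → Milton → Corby.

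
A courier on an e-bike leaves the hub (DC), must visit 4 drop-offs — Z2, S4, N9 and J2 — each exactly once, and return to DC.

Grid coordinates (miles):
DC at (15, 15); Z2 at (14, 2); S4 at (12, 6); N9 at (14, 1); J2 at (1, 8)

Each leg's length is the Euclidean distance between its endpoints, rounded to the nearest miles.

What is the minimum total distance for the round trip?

With 4 stops there are 4!/2 = 12 distinct round trips (a route and its reverse cost the same).
DC→Z2→S4→N9→J2→DC: 13+4+5+15+16 = 53
DC→Z2→S4→J2→N9→DC: 13+4+11+15+14 = 57
DC→Z2→N9→S4→J2→DC: 13+1+5+11+16 = 46
DC→Z2→N9→J2→S4→DC: 13+1+15+11+9 = 49
DC→Z2→J2→S4→N9→DC: 13+14+11+5+14 = 57
DC→Z2→J2→N9→S4→DC: 13+14+15+5+9 = 56
DC→S4→Z2→N9→J2→DC: 9+4+1+15+16 = 45
DC→S4→Z2→J2→N9→DC: 9+4+14+15+14 = 56
DC→S4→N9→Z2→J2→DC: 9+5+1+14+16 = 45
DC→S4→J2→Z2→N9→DC: 9+11+14+1+14 = 49
DC→N9→Z2→S4→J2→DC: 14+1+4+11+16 = 46
DC→N9→S4→Z2→J2→DC: 14+5+4+14+16 = 53
The minimum is 45.
One optimal route: DC → S4 → Z2 → N9 → J2 → DC (or its reverse).

Minimum total distance: 45 miles.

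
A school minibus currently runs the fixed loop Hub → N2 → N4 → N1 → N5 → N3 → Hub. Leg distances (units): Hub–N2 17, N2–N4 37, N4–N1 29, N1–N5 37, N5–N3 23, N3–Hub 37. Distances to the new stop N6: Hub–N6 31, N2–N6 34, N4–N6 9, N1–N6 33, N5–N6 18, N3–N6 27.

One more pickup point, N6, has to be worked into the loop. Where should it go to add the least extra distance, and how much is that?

+6 — insert N6 between N2 and N4.

Insertion cost between consecutive stops i–j is d(i,N6) + d(N6,j) − d(i,j):
  between Hub and N2: 31 + 34 − 17 = 48
  between N2 and N4: 34 + 9 − 37 = 6
  between N4 and N1: 9 + 33 − 29 = 13
  between N1 and N5: 33 + 18 − 37 = 14
  between N5 and N3: 18 + 27 − 23 = 22
  between N3 and Hub: 27 + 31 − 37 = 21
Cheapest insertion is between N2 and N4, adding 6.
New total = 180 + 6 = 186.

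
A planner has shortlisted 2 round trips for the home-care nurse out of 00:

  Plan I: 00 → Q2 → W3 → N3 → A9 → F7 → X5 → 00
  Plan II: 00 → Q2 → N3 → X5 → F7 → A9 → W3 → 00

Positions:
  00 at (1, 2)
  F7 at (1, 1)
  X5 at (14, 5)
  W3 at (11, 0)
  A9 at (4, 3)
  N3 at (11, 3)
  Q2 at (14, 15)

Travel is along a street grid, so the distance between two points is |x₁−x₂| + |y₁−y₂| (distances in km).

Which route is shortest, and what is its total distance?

90 km — Plan II is the shortest.

Plan I: 26 + 18 + 3 + 7 + 5 + 17 + 16 = 92
Plan II: 26 + 15 + 5 + 17 + 5 + 10 + 12 = 90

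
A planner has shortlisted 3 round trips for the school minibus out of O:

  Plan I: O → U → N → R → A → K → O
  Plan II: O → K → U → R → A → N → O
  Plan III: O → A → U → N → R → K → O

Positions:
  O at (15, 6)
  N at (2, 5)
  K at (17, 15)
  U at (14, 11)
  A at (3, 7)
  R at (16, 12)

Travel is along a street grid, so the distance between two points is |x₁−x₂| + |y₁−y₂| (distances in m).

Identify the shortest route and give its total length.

56 m — Plan II is the shortest.

Plan I: 6 + 18 + 21 + 18 + 22 + 11 = 96
Plan II: 11 + 7 + 3 + 18 + 3 + 14 = 56
Plan III: 13 + 15 + 18 + 21 + 4 + 11 = 82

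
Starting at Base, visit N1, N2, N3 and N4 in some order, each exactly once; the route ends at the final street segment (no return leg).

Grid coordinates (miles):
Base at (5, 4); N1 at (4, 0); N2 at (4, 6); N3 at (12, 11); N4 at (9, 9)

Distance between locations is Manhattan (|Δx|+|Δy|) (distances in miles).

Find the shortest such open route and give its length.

There are 4! = 24 possible orderings.
Base → N1 → N2 → N3 → N4: 5+6+13+5 = 29
Base → N1 → N2 → N4 → N3: 5+6+8+5 = 24
Base → N1 → N3 → N2 → N4: 5+19+13+8 = 45
Base → N1 → N3 → N4 → N2: 5+19+5+8 = 37
Base → N1 → N4 → N2 → N3: 5+14+8+13 = 40
Base → N1 → N4 → N3 → N2: 5+14+5+13 = 37
Base → N2 → N1 → N3 → N4: 3+6+19+5 = 33
Base → N2 → N1 → N4 → N3: 3+6+14+5 = 28
Base → N2 → N3 → N1 → N4: 3+13+19+14 = 49
Base → N2 → N3 → N4 → N1: 3+13+5+14 = 35
Base → N2 → N4 → N1 → N3: 3+8+14+19 = 44
Base → N2 → N4 → N3 → N1: 3+8+5+19 = 35
Base → N3 → N1 → N2 → N4: 14+19+6+8 = 47
Base → N3 → N1 → N4 → N2: 14+19+14+8 = 55
… (10 more)
The minimum is 24.
One shortest path: Base → N1 → N2 → N4 → N3.

Shortest open route: 24 miles.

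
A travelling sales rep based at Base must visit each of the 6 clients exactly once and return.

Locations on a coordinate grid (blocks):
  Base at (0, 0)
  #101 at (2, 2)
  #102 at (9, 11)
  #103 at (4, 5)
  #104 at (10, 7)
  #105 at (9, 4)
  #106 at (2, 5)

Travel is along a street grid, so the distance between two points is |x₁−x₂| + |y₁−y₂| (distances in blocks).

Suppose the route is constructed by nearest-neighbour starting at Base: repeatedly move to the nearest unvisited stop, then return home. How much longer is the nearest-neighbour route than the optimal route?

Excess over optimum: 2 blocks.

Base: #101=4, #106=7, #103=9, #105=13, #104=17, #102=20 ⇒ #101
#101: #106=3, #103=5, #105=9, #104=13, #102=16 ⇒ #106
#106: #103=2, #105=8, #104=10, #102=13 ⇒ #103
#103: #105=6, #104=8, #102=11 ⇒ #105
#105: #104=4, #102=7 ⇒ #104
#104: #102=5 ⇒ #102
NN route Base → #101 → #106 → #103 → #105 → #104 → #102 → Base costs 44.
Optimal: Base → #101 → #105 → #102 → #104 → #103 → #106 → Base costs 42 (by enumerating all 360 distinct tours).
Excess = 44 − 42 = 2.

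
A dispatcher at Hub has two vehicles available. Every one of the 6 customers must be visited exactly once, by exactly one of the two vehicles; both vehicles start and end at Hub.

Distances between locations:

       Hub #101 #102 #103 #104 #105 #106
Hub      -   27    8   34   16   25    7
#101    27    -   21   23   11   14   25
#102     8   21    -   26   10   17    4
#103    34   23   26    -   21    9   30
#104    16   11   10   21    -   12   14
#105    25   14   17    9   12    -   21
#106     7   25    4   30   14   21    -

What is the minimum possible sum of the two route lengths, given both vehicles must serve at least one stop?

Check every non-empty split of the stops between the two vehicles; for each half take its own optimal tour:
  {#101} + {#102, #103, #104, #105, #106}: 54 + 74 = 128
  {#102} + {#101, #103, #104, #105, #106}: 16 + 87 = 103
  {#101, #102} + {#103, #104, #105, #106}: 56 + 74 = 130
  {#103} + {#101, #102, #104, #105, #106}: 68 + 69 = 137
  {#101, #103} + {#102, #104, #105, #106}: 84 + 56 = 140
  {#102, #103} + {#101, #104, #105, #106}: 68 + 69 = 137
  … (31 splits in total)
  {#101, #102, #103, #104, #105} + {#106}: 84 + 14 = 98  ← best
Best: vehicle 1 Hub → #102 → #103 → #105 → #101 → #104 → Hub = 84; vehicle 2 Hub → #106 → Hub = 14; combined 98.

98 — the smallest possible combined total.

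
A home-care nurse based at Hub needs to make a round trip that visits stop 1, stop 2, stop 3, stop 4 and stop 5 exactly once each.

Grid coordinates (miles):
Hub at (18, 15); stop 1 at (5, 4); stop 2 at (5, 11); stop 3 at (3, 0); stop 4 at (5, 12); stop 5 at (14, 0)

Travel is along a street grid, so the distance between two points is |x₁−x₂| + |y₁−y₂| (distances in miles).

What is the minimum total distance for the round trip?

Minimum total distance: 60 miles.

With 5 stops there are 5!/2 = 60 distinct round trips (a route and its reverse cost the same).
Hub → stop 1 → stop 2 → stop 3 → stop 4 → stop 5 → Hub: 24+7+13+14+21+19 = 98
Hub → stop 1 → stop 2 → stop 3 → stop 5 → stop 4 → Hub: 24+7+13+11+21+16 = 92
Hub → stop 1 → stop 2 → stop 4 → stop 3 → stop 5 → Hub: 24+7+1+14+11+19 = 76
Hub → stop 1 → stop 2 → stop 4 → stop 5 → stop 3 → Hub: 24+7+1+21+11+30 = 94
Hub → stop 1 → stop 2 → stop 5 → stop 3 → stop 4 → Hub: 24+7+20+11+14+16 = 92
Hub → stop 1 → stop 2 → stop 5 → stop 4 → stop 3 → Hub: 24+7+20+21+14+30 = 116
Hub → stop 1 → stop 3 → stop 2 → stop 4 → stop 5 → Hub: 24+6+13+1+21+19 = 84
Hub → stop 1 → stop 3 → stop 2 → stop 5 → stop 4 → Hub: 24+6+13+20+21+16 = 100
Hub → stop 1 → stop 3 → stop 4 → stop 2 → stop 5 → Hub: 24+6+14+1+20+19 = 84
Hub → stop 1 → stop 3 → stop 4 → stop 5 → stop 2 → Hub: 24+6+14+21+20+17 = 102
Hub → stop 1 → stop 3 → stop 5 → stop 2 → stop 4 → Hub: 24+6+11+20+1+16 = 78
Hub → stop 1 → stop 3 → stop 5 → stop 4 → stop 2 → Hub: 24+6+11+21+1+17 = 80
Hub → stop 1 → stop 4 → stop 2 → stop 3 → stop 5 → Hub: 24+8+1+13+11+19 = 76
Hub → stop 1 → stop 4 → stop 2 → stop 5 → stop 3 → Hub: 24+8+1+20+11+30 = 94
… (46 more)
Hub → stop 4 → stop 2 → stop 1 → stop 3 → stop 5 → Hub: 16+1+7+6+11+19 = 60  ← best
The minimum is 60.
One optimal route: Hub → stop 4 → stop 2 → stop 1 → stop 3 → stop 5 → Hub (or its reverse).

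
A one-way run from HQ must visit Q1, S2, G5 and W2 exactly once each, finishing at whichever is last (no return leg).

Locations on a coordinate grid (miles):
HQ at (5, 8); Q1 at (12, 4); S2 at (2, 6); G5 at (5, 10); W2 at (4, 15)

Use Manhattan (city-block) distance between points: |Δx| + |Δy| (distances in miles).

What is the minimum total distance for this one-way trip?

Shortest open route: 31 miles.

There are 4! = 24 possible orderings.
HQ - Q1 - S2 - G5 - W2: 11+12+7+6 = 36
HQ - Q1 - S2 - W2 - G5: 11+12+11+6 = 40
HQ - Q1 - G5 - S2 - W2: 11+13+7+11 = 42
HQ - Q1 - G5 - W2 - S2: 11+13+6+11 = 41
HQ - Q1 - W2 - S2 - G5: 11+19+11+7 = 48
HQ - Q1 - W2 - G5 - S2: 11+19+6+7 = 43
HQ - S2 - Q1 - G5 - W2: 5+12+13+6 = 36
HQ - S2 - Q1 - W2 - G5: 5+12+19+6 = 42
HQ - S2 - G5 - Q1 - W2: 5+7+13+19 = 44
HQ - S2 - G5 - W2 - Q1: 5+7+6+19 = 37
HQ - S2 - W2 - Q1 - G5: 5+11+19+13 = 48
HQ - S2 - W2 - G5 - Q1: 5+11+6+13 = 35
HQ - G5 - Q1 - S2 - W2: 2+13+12+11 = 38
HQ - G5 - Q1 - W2 - S2: 2+13+19+11 = 45
… (10 more)
HQ - G5 - W2 - S2 - Q1: 2+6+11+12 = 31  ← best
The minimum is 31.
One shortest path: HQ → G5 → W2 → S2 → Q1.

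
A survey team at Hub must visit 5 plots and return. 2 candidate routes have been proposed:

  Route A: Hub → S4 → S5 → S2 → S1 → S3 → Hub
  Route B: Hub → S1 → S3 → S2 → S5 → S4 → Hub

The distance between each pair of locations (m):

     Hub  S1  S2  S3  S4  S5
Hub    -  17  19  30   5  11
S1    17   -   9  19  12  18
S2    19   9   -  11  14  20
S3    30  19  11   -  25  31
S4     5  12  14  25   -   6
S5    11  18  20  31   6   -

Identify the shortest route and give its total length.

Shortest is Route B, total 78 m.

Route A: 5 + 6 + 20 + 9 + 19 + 30 = 89
Route B: 17 + 19 + 11 + 20 + 6 + 5 = 78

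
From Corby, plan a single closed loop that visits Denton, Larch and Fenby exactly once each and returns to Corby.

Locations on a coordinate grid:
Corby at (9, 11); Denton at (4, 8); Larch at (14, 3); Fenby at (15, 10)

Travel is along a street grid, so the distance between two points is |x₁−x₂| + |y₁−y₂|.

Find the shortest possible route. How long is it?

Corby→Denton→Larch→Fenby→Corby: 8+15+8+7 = 38
Corby→Denton→Fenby→Larch→Corby: 8+13+8+13 = 42
Corby→Larch→Denton→Fenby→Corby: 13+15+13+7 = 48
The minimum is 38.
One optimal route: Corby → Denton → Larch → Fenby → Corby (or its reverse).

Shortest round trip = 38.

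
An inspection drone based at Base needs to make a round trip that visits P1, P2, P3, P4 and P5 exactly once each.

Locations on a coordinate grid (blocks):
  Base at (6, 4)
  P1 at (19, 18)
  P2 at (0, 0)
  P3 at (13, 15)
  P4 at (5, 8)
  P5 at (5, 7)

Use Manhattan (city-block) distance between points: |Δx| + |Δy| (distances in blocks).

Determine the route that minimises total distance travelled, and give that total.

Minimum total distance: 74 blocks.

There are 60 distinct closed tours to check (reversals are equivalent).
Base - P1 - P2 - P3 - P4 - P5 - Base: 27+37+28+15+1+4 = 112
Base - P1 - P2 - P3 - P5 - P4 - Base: 27+37+28+16+1+5 = 114
Base - P1 - P2 - P4 - P3 - P5 - Base: 27+37+13+15+16+4 = 112
Base - P1 - P2 - P4 - P5 - P3 - Base: 27+37+13+1+16+18 = 112
Base - P1 - P2 - P5 - P3 - P4 - Base: 27+37+12+16+15+5 = 112
Base - P1 - P2 - P5 - P4 - P3 - Base: 27+37+12+1+15+18 = 110
Base - P1 - P3 - P2 - P4 - P5 - Base: 27+9+28+13+1+4 = 82
Base - P1 - P3 - P2 - P5 - P4 - Base: 27+9+28+12+1+5 = 82
Base - P1 - P3 - P4 - P2 - P5 - Base: 27+9+15+13+12+4 = 80
Base - P1 - P3 - P4 - P5 - P2 - Base: 27+9+15+1+12+10 = 74
Base - P1 - P3 - P5 - P2 - P4 - Base: 27+9+16+12+13+5 = 82
Base - P1 - P3 - P5 - P4 - P2 - Base: 27+9+16+1+13+10 = 76
Base - P1 - P4 - P2 - P3 - P5 - Base: 27+24+13+28+16+4 = 112
Base - P1 - P4 - P2 - P5 - P3 - Base: 27+24+13+12+16+18 = 110
… (46 more)
The minimum is 74.
One optimal route: Base → P1 → P3 → P4 → P5 → P2 → Base (or its reverse).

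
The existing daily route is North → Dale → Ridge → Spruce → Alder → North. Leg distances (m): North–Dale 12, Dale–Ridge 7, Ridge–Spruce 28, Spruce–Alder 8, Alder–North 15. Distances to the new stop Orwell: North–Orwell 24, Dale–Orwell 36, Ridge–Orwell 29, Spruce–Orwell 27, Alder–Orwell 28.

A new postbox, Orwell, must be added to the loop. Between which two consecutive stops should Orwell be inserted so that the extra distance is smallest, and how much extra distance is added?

Insertion cost between consecutive stops i–j is d(i,Orwell) + d(Orwell,j) − d(i,j):
  between North and Dale: 24 + 36 − 12 = 48
  between Dale and Ridge: 36 + 29 − 7 = 58
  between Ridge and Spruce: 29 + 27 − 28 = 28
  between Spruce and Alder: 27 + 28 − 8 = 47
  between Alder and North: 28 + 24 − 15 = 37
Cheapest insertion is between Ridge and Spruce, adding 28.
New total = 70 + 28 = 98.

Adding 28 m by placing Orwell on the Ridge–Spruce leg.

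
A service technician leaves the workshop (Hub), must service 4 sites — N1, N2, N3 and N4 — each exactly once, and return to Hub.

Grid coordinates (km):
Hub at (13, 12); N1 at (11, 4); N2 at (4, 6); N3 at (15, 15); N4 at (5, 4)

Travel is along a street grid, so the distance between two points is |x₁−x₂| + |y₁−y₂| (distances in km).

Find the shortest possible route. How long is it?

With 4 stops there are 4!/2 = 12 distinct round trips (a route and its reverse cost the same).
Hub-N1-N2-N3-N4-Hub: 10+9+20+21+16 = 76
Hub-N1-N2-N4-N3-Hub: 10+9+3+21+5 = 48
Hub-N1-N3-N2-N4-Hub: 10+15+20+3+16 = 64
Hub-N1-N3-N4-N2-Hub: 10+15+21+3+15 = 64
Hub-N1-N4-N2-N3-Hub: 10+6+3+20+5 = 44
Hub-N1-N4-N3-N2-Hub: 10+6+21+20+15 = 72
Hub-N2-N1-N3-N4-Hub: 15+9+15+21+16 = 76
Hub-N2-N1-N4-N3-Hub: 15+9+6+21+5 = 56
Hub-N2-N3-N1-N4-Hub: 15+20+15+6+16 = 72
Hub-N2-N4-N1-N3-Hub: 15+3+6+15+5 = 44
Hub-N3-N1-N2-N4-Hub: 5+15+9+3+16 = 48
Hub-N3-N2-N1-N4-Hub: 5+20+9+6+16 = 56
The minimum is 44.
One optimal route: Hub → N1 → N4 → N2 → N3 → Hub (or its reverse).

Shortest round trip = 44 km.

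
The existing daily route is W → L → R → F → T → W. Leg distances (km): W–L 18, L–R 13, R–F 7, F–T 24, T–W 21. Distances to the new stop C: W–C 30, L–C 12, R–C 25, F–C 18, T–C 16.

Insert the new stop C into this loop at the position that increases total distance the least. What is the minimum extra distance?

Insertion cost between consecutive stops i–j is d(i,C) + d(C,j) − d(i,j):
  between W and L: 30 + 12 − 18 = 24
  between L and R: 12 + 25 − 13 = 24
  between R and F: 25 + 18 − 7 = 36
  between F and T: 18 + 16 − 24 = 10
  between T and W: 16 + 30 − 21 = 25
Cheapest insertion is between F and T, adding 10.
New total = 83 + 10 = 93.

Minimum extra distance: 10 km, inserting C between F and T.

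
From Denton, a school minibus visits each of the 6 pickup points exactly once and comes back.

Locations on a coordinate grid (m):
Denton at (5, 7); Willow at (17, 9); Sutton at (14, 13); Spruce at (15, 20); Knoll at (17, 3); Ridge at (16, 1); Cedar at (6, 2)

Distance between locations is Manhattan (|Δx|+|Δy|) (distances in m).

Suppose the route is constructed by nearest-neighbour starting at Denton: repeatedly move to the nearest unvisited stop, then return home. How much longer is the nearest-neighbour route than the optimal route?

Denton: Cedar=6, Willow=14, Sutton=15, Knoll=16, Ridge=17, Spruce=23 ⇒ Cedar
Cedar: Ridge=11, Knoll=12, Willow=18, Sutton=19, Spruce=27 ⇒ Ridge
Ridge: Knoll=3, Willow=9, Sutton=14, Spruce=20 ⇒ Knoll
Knoll: Willow=6, Sutton=13, Spruce=19 ⇒ Willow
Willow: Sutton=7, Spruce=13 ⇒ Sutton
Sutton: Spruce=8 ⇒ Spruce
NN route Denton → Cedar → Ridge → Knoll → Willow → Sutton → Spruce → Denton costs 64.
Optimal: Denton → Sutton → Spruce → Willow → Knoll → Ridge → Cedar → Denton costs 62 (by enumerating all 360 distinct tours).
Excess = 64 − 62 = 2.

Excess over optimum: 2 m.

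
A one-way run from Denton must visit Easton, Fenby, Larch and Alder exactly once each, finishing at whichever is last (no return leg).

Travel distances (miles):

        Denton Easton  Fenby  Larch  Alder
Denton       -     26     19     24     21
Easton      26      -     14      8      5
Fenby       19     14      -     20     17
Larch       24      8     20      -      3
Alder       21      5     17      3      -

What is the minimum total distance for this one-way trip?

Minimum one-way distance = 41 miles.

There are 4! = 24 possible orderings.
Denton - Easton - Fenby - Larch - Alder: 26+14+20+3 = 63
Denton - Easton - Fenby - Alder - Larch: 26+14+17+3 = 60
Denton - Easton - Larch - Fenby - Alder: 26+8+20+17 = 71
Denton - Easton - Larch - Alder - Fenby: 26+8+3+17 = 54
Denton - Easton - Alder - Fenby - Larch: 26+5+17+20 = 68
Denton - Easton - Alder - Larch - Fenby: 26+5+3+20 = 54
Denton - Fenby - Easton - Larch - Alder: 19+14+8+3 = 44
Denton - Fenby - Easton - Alder - Larch: 19+14+5+3 = 41
Denton - Fenby - Larch - Easton - Alder: 19+20+8+5 = 52
Denton - Fenby - Larch - Alder - Easton: 19+20+3+5 = 47
Denton - Fenby - Alder - Easton - Larch: 19+17+5+8 = 49
Denton - Fenby - Alder - Larch - Easton: 19+17+3+8 = 47
Denton - Larch - Easton - Fenby - Alder: 24+8+14+17 = 63
Denton - Larch - Easton - Alder - Fenby: 24+8+5+17 = 54
… (10 more)
The minimum is 41.
One shortest path: Denton → Fenby → Easton → Alder → Larch.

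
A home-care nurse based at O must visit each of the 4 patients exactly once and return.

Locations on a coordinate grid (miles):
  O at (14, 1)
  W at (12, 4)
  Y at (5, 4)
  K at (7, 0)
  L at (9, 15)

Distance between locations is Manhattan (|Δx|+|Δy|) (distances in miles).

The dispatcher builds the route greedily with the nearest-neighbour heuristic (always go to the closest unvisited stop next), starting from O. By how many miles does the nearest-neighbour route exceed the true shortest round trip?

Excess over optimum: 6 miles.

From O: W=5, K=8, Y=12, L=19 → choose W (5).
From W: Y=7, K=9, L=14 → choose Y (7).
From Y: K=6, L=15 → choose K (6).
From K: L=17 → choose L (17).
NN route O → W → Y → K → L → O costs 54.
Optimal: O → W → L → Y → K → O costs 48 (by enumerating all 12 distinct tours).
Excess = 54 − 48 = 6.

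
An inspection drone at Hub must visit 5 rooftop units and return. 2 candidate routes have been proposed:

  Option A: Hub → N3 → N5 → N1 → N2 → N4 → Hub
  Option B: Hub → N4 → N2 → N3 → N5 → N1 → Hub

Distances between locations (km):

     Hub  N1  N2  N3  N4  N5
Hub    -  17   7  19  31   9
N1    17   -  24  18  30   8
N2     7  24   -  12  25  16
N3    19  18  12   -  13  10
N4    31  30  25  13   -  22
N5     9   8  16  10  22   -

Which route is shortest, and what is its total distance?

Shortest is Option B, total 103 km.

Option A: 19 + 10 + 8 + 24 + 25 + 31 = 117
Option B: 31 + 25 + 12 + 10 + 8 + 17 = 103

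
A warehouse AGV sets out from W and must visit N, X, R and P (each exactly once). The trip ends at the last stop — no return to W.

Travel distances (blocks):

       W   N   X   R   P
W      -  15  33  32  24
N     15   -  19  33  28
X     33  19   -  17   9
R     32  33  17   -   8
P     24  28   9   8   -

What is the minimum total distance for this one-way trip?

There are 4! = 24 possible orderings.
W→N→X→R→P: 15+19+17+8 = 59
W→N→X→P→R: 15+19+9+8 = 51
W→N→R→X→P: 15+33+17+9 = 74
W→N→R→P→X: 15+33+8+9 = 65
W→N→P→X→R: 15+28+9+17 = 69
W→N→P→R→X: 15+28+8+17 = 68
W→X→N→R→P: 33+19+33+8 = 93
W→X→N→P→R: 33+19+28+8 = 88
W→X→R→N→P: 33+17+33+28 = 111
W→X→R→P→N: 33+17+8+28 = 86
W→X→P→N→R: 33+9+28+33 = 103
W→X→P→R→N: 33+9+8+33 = 83
W→R→N→X→P: 32+33+19+9 = 93
W→R→N→P→X: 32+33+28+9 = 102
… (10 more)
The minimum is 51.
One shortest path: W → N → X → P → R.

Minimum one-way distance = 51 blocks.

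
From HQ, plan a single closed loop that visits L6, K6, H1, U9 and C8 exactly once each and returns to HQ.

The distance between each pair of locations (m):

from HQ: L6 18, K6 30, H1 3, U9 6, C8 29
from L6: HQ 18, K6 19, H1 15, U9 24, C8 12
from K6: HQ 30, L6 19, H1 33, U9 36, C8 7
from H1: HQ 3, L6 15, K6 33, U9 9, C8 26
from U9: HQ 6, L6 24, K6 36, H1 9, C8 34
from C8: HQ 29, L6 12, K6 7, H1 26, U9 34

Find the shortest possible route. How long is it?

There are 60 distinct closed tours to check (reversals are equivalent).
HQ - L6 - K6 - H1 - U9 - C8 - HQ: 18+19+33+9+34+29 = 142
HQ - L6 - K6 - H1 - C8 - U9 - HQ: 18+19+33+26+34+6 = 136
HQ - L6 - K6 - U9 - H1 - C8 - HQ: 18+19+36+9+26+29 = 137
HQ - L6 - K6 - U9 - C8 - H1 - HQ: 18+19+36+34+26+3 = 136
HQ - L6 - K6 - C8 - H1 - U9 - HQ: 18+19+7+26+9+6 = 85
HQ - L6 - K6 - C8 - U9 - H1 - HQ: 18+19+7+34+9+3 = 90
HQ - L6 - H1 - K6 - U9 - C8 - HQ: 18+15+33+36+34+29 = 165
HQ - L6 - H1 - K6 - C8 - U9 - HQ: 18+15+33+7+34+6 = 113
HQ - L6 - H1 - U9 - K6 - C8 - HQ: 18+15+9+36+7+29 = 114
HQ - L6 - H1 - U9 - C8 - K6 - HQ: 18+15+9+34+7+30 = 113
HQ - L6 - H1 - C8 - K6 - U9 - HQ: 18+15+26+7+36+6 = 108
HQ - L6 - H1 - C8 - U9 - K6 - HQ: 18+15+26+34+36+30 = 159
HQ - L6 - U9 - K6 - H1 - C8 - HQ: 18+24+36+33+26+29 = 166
HQ - L6 - U9 - K6 - C8 - H1 - HQ: 18+24+36+7+26+3 = 114
… (46 more)
HQ - K6 - C8 - L6 - H1 - U9 - HQ: 30+7+12+15+9+6 = 79  ← best
The minimum is 79.
One optimal route: HQ → K6 → C8 → L6 → H1 → U9 → HQ (or its reverse).

79 m — the shortest possible round trip.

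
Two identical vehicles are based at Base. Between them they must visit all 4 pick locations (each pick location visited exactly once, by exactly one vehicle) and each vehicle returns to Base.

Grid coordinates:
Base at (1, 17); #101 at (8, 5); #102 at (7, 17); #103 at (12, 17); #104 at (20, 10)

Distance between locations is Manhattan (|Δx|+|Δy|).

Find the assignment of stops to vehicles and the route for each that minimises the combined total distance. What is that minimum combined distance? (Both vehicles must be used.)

Minimum combined distance: 74.

There are 2^3 − 1 = 7 ways to divide the 4 stops into two non-empty groups. For each, the best each vehicle can do is its own shortest tour through its group:
  {#101} + {#102, #103, #104}: 38 + 52 = 90
  {#102} + {#101, #103, #104}: 12 + 62 = 74
  {#101, #102} + {#103, #104}: 38 + 52 = 90
  {#103} + {#101, #102, #104}: 22 + 62 = 84
  {#101, #103} + {#102, #104}: 46 + 52 = 98
  {#102, #103} + {#101, #104}: 22 + 62 = 84
  … (7 splits in total)
Best: vehicle 1 Base → #102 → Base = 12; vehicle 2 Base → #101 → #104 → #103 → Base = 62; combined 74.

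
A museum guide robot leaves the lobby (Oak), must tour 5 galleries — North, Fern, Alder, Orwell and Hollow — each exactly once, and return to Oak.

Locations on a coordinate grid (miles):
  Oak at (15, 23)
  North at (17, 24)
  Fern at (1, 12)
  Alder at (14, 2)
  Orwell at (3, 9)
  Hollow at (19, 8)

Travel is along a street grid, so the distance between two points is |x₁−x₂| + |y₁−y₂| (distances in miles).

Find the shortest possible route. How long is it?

There are 60 distinct closed tours to check (reversals are equivalent).
Oak→North→Fern→Alder→Orwell→Hollow→Oak: 3+28+23+18+17+19 = 108
Oak→North→Fern→Alder→Hollow→Orwell→Oak: 3+28+23+11+17+26 = 108
Oak→North→Fern→Orwell→Alder→Hollow→Oak: 3+28+5+18+11+19 = 84
Oak→North→Fern→Orwell→Hollow→Alder→Oak: 3+28+5+17+11+22 = 86
Oak→North→Fern→Hollow→Alder→Orwell→Oak: 3+28+22+11+18+26 = 108
Oak→North→Fern→Hollow→Orwell→Alder→Oak: 3+28+22+17+18+22 = 110
Oak→North→Alder→Fern→Orwell→Hollow→Oak: 3+25+23+5+17+19 = 92
Oak→North→Alder→Fern→Hollow→Orwell→Oak: 3+25+23+22+17+26 = 116
Oak→North→Alder→Orwell→Fern→Hollow→Oak: 3+25+18+5+22+19 = 92
Oak→North→Alder→Orwell→Hollow→Fern→Oak: 3+25+18+17+22+25 = 110
Oak→North→Alder→Hollow→Fern→Orwell→Oak: 3+25+11+22+5+26 = 92
Oak→North→Alder→Hollow→Orwell→Fern→Oak: 3+25+11+17+5+25 = 86
Oak→North→Orwell→Fern→Alder→Hollow→Oak: 3+29+5+23+11+19 = 90
Oak→North→Orwell→Fern→Hollow→Alder→Oak: 3+29+5+22+11+22 = 92
… (46 more)
Oak→North→Hollow→Alder→Orwell→Fern→Oak: 3+18+11+18+5+25 = 80  ← best
The minimum is 80.
One optimal route: Oak → North → Hollow → Alder → Orwell → Fern → Oak (or its reverse).

80 miles — the shortest possible round trip.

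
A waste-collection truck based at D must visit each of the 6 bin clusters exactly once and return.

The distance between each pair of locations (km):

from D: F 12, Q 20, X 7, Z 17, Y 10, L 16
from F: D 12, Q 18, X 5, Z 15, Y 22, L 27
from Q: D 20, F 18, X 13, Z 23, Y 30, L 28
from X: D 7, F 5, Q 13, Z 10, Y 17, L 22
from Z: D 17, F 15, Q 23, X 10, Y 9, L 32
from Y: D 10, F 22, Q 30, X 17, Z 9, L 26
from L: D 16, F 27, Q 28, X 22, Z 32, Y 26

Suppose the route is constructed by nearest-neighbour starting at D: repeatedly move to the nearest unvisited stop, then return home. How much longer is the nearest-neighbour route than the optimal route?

From D: X=7, Y=10, F=12, L=16, Z=17, Q=20 → choose X (7).
From X: F=5, Z=10, Q=13, Y=17, L=22 → choose F (5).
From F: Z=15, Q=18, Y=22, L=27 → choose Z (15).
From Z: Y=9, Q=23, L=32 → choose Y (9).
From Y: L=26, Q=30 → choose L (26).
From L: Q=28 → choose Q (28).
NN route D → X → F → Z → Y → L → Q → D costs 110.
Optimal: D → Y → Z → F → X → Q → L → D costs 96 (by enumerating all 360 distinct tours).
Excess = 110 − 96 = 14.

14 km longer than the optimal tour.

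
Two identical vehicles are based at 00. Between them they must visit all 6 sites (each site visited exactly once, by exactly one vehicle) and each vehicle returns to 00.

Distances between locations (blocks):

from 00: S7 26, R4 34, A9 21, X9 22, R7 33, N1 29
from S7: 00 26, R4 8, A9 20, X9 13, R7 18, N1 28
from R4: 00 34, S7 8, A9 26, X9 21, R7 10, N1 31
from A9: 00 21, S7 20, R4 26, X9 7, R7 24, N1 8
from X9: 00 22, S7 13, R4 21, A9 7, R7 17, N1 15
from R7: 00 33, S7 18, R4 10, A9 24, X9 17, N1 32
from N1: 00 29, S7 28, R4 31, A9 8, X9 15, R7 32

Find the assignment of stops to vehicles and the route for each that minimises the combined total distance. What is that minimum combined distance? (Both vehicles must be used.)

There are 2^5 − 1 = 31 ways to divide the 6 stops into two non-empty groups. For each, the best each vehicle can do is its own shortest tour through its group:
  {S7} + {R4, A9, X9, R7, N1}: 52 + 105 = 157
  {R4} + {S7, A9, X9, R7, N1}: 68 + 105 = 173
  {S7, R4} + {A9, X9, R7, N1}: 68 + 94 = 162
  {A9} + {S7, R4, X9, R7, N1}: 42 + 105 = 147
  {S7, A9} + {R4, X9, R7, N1}: 67 + 105 = 172
  {R4, A9} + {S7, X9, R7, N1}: 81 + 105 = 186
  … (31 splits in total)
  {S7, R4, X9, R7} + {A9, N1}: 83 + 58 = 141  ← best
Best: vehicle 1 00 → S7 → R4 → R7 → X9 → 00 = 83; vehicle 2 00 → A9 → N1 → 00 = 58; combined 141.

Minimum combined distance: 141 blocks.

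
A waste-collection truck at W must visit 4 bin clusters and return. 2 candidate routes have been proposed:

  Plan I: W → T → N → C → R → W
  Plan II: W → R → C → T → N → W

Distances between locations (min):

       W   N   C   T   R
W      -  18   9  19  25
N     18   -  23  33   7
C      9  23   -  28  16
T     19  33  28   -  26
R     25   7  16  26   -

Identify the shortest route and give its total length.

Shortest is Plan I, total 116 min.

Plan I: 19 + 33 + 23 + 16 + 25 = 116
Plan II: 25 + 16 + 28 + 33 + 18 = 120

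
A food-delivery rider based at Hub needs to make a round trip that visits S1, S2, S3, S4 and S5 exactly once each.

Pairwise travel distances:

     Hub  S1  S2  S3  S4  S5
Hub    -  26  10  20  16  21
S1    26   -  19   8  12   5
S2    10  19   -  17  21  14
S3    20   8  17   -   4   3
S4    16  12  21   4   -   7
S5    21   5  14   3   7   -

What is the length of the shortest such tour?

57 — the shortest possible round trip.

Hub → S1 → S2 → S3 → S4 → S5 → Hub: 26+19+17+4+7+21 = 94
Hub → S1 → S2 → S3 → S5 → S4 → Hub: 26+19+17+3+7+16 = 88
Hub → S1 → S2 → S4 → S3 → S5 → Hub: 26+19+21+4+3+21 = 94
Hub → S1 → S2 → S4 → S5 → S3 → Hub: 26+19+21+7+3+20 = 96
Hub → S1 → S2 → S5 → S3 → S4 → Hub: 26+19+14+3+4+16 = 82
Hub → S1 → S2 → S5 → S4 → S3 → Hub: 26+19+14+7+4+20 = 90
Hub → S1 → S3 → S2 → S4 → S5 → Hub: 26+8+17+21+7+21 = 100
Hub → S1 → S3 → S2 → S5 → S4 → Hub: 26+8+17+14+7+16 = 88
Hub → S1 → S3 → S4 → S2 → S5 → Hub: 26+8+4+21+14+21 = 94
Hub → S1 → S3 → S4 → S5 → S2 → Hub: 26+8+4+7+14+10 = 69
Hub → S1 → S3 → S5 → S2 → S4 → Hub: 26+8+3+14+21+16 = 88
Hub → S1 → S3 → S5 → S4 → S2 → Hub: 26+8+3+7+21+10 = 75
Hub → S1 → S4 → S2 → S3 → S5 → Hub: 26+12+21+17+3+21 = 100
Hub → S1 → S4 → S2 → S5 → S3 → Hub: 26+12+21+14+3+20 = 96
… (46 more)
Hub → S2 → S1 → S5 → S3 → S4 → Hub: 10+19+5+3+4+16 = 57  ← best
The minimum is 57.
One optimal route: Hub → S2 → S1 → S5 → S3 → S4 → Hub (or its reverse).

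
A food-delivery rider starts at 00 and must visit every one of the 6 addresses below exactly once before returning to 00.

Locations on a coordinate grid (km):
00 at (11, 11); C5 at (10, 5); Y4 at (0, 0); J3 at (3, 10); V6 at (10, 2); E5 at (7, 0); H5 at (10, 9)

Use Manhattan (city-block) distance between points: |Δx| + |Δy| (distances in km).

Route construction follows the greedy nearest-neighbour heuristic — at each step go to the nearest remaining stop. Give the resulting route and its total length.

From 00: distances to unvisited — H5=3, C5=7, J3=9, V6=10, E5=15, Y4=22. Nearest is H5 (3).
From H5: distances to unvisited — C5=4, V6=7, J3=8, E5=12, Y4=19. Nearest is C5 (4).
From C5: distances to unvisited — V6=3, E5=8, J3=12, Y4=15. Nearest is V6 (3).
From V6: distances to unvisited — E5=5, Y4=12, J3=15. Nearest is E5 (5).
From E5: distances to unvisited — Y4=7, J3=14. Nearest is Y4 (7).
From Y4: distances to unvisited — J3=13. Nearest is J3 (13).
Return J3→00: 9.
Total = 3 + 4 + 3 + 5 + 7 + 13 + 9 = 44.

44 km along 00 → H5 → C5 → V6 → E5 → Y4 → J3 → 00.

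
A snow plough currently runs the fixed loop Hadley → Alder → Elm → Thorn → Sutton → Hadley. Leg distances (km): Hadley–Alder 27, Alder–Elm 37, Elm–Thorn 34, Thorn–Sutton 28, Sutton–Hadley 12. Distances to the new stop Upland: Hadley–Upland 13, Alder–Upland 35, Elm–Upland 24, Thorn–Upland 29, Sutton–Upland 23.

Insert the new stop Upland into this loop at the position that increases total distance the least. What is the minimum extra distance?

Insertion cost between consecutive stops i–j is d(i,Upland) + d(Upland,j) − d(i,j):
  between Hadley and Alder: 13 + 35 − 27 = 21
  between Alder and Elm: 35 + 24 − 37 = 22
  between Elm and Thorn: 24 + 29 − 34 = 19
  between Thorn and Sutton: 29 + 23 − 28 = 24
  between Sutton and Hadley: 23 + 13 − 12 = 24
Cheapest insertion is between Elm and Thorn, adding 19.
New total = 138 + 19 = 157.

Minimum extra distance: 19 km, inserting Upland between Elm and Thorn.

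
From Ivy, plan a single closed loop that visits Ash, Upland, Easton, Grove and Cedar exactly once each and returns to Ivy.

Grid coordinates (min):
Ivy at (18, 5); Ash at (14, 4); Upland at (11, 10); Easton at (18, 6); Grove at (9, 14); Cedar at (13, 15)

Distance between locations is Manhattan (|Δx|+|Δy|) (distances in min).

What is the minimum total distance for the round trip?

With 5 stops there are 5!/2 = 60 distinct round trips (a route and its reverse cost the same).
Ivy-Ash-Upland-Easton-Grove-Cedar-Ivy: 5+9+11+17+5+15 = 62
Ivy-Ash-Upland-Easton-Cedar-Grove-Ivy: 5+9+11+14+5+18 = 62
Ivy-Ash-Upland-Grove-Easton-Cedar-Ivy: 5+9+6+17+14+15 = 66
Ivy-Ash-Upland-Grove-Cedar-Easton-Ivy: 5+9+6+5+14+1 = 40
Ivy-Ash-Upland-Cedar-Easton-Grove-Ivy: 5+9+7+14+17+18 = 70
Ivy-Ash-Upland-Cedar-Grove-Easton-Ivy: 5+9+7+5+17+1 = 44
Ivy-Ash-Easton-Upland-Grove-Cedar-Ivy: 5+6+11+6+5+15 = 48
Ivy-Ash-Easton-Upland-Cedar-Grove-Ivy: 5+6+11+7+5+18 = 52
Ivy-Ash-Easton-Grove-Upland-Cedar-Ivy: 5+6+17+6+7+15 = 56
Ivy-Ash-Easton-Grove-Cedar-Upland-Ivy: 5+6+17+5+7+12 = 52
Ivy-Ash-Easton-Cedar-Upland-Grove-Ivy: 5+6+14+7+6+18 = 56
Ivy-Ash-Easton-Cedar-Grove-Upland-Ivy: 5+6+14+5+6+12 = 48
Ivy-Ash-Grove-Upland-Easton-Cedar-Ivy: 5+15+6+11+14+15 = 66
Ivy-Ash-Grove-Upland-Cedar-Easton-Ivy: 5+15+6+7+14+1 = 48
… (46 more)
The minimum is 40.
One optimal route: Ivy → Ash → Upland → Grove → Cedar → Easton → Ivy (or its reverse).

Shortest round trip = 40 min.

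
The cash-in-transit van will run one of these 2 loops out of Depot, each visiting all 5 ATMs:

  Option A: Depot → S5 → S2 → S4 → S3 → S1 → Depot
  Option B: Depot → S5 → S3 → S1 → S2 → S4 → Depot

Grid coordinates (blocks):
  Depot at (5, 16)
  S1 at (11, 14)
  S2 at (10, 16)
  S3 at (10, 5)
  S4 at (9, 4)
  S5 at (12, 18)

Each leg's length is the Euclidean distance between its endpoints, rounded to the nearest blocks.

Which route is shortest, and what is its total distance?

Option A: 7 + 3 + 12 + 1 + 9 + 6 = 38
Option B: 7 + 13 + 9 + 2 + 12 + 13 = 56

Shortest is Option A, total 38 blocks.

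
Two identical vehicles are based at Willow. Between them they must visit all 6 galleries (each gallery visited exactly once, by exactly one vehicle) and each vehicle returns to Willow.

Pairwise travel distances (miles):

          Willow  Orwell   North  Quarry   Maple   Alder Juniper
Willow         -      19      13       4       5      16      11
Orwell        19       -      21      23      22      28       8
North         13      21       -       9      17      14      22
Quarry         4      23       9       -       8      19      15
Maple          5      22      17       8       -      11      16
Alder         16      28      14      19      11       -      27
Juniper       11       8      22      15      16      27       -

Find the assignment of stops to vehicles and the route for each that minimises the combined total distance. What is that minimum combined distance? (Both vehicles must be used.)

78 miles — the smallest possible combined total.

There are 2^5 − 1 = 31 ways to divide the 6 stops into two non-empty groups. For each, the best each vehicle can do is its own shortest tour through its group:
  {Orwell} + {North, Quarry, Maple, Alder, Juniper}: 38 + 65 = 103
  {North} + {Orwell, Quarry, Maple, Alder, Juniper}: 26 + 70 = 96
  {Orwell, North} + {Quarry, Maple, Alder, Juniper}: 53 + 61 = 114
  {Quarry} + {Orwell, North, Maple, Alder, Juniper}: 8 + 70 = 78
  {Orwell, Quarry} + {North, Maple, Alder, Juniper}: 46 + 63 = 109
  {North, Quarry} + {Orwell, Maple, Alder, Juniper}: 26 + 63 = 89
  … (31 splits in total)
Best: vehicle 1 Willow → Quarry → Willow = 8; vehicle 2 Willow → Maple → Alder → North → Orwell → Juniper → Willow = 70; combined 78.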